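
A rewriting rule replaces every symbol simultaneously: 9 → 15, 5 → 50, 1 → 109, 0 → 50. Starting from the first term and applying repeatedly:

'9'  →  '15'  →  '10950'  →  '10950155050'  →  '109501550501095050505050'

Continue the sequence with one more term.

109501550501095050505050109501550505050505050505050

Applying the rule to each of the 24 symbols of 109501550501095050505050 gives the pieces 109 50 15 50 50 109 50 50 50 50 50 109 50 15 50 50 50 50 50 50 50 50 50 50, which concatenate to the answer.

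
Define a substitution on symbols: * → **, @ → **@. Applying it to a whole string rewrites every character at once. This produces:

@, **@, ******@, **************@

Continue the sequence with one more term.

******************************@

φ(**************@) expands symbol-by-symbol to ** ** ** ** ** ** ** ** ** ** ** ** ** ** **@; joining the 15 pieces gives the next term.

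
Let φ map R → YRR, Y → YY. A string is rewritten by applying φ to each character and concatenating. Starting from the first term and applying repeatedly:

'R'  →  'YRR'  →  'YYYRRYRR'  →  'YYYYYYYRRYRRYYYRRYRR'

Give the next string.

YYYYYYYYYYYYYYYRRYRRYYYRRYRRYYYYYYYRRYRRYYYRRYRR

Applying the rule to each of the 20 symbols of YYYYYYYRRYRRYYYRRYRR gives the pieces YY YY YY YY YY YY YY YRR YRR YY YRR YRR YY YY YY YRR YRR YY YRR YRR, which concatenate to the answer.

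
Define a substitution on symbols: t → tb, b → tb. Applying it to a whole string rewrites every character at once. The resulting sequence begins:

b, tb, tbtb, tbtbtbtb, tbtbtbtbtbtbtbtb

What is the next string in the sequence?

Replace each of the 16 characters of tbtbtbtbtbtbtbtb in place — tb tb tb tb tb tb tb tb tb tb tb tb tb tb tb tb — and concatenate.

tbtbtbtbtbtbtbtbtbtbtbtbtbtbtbtb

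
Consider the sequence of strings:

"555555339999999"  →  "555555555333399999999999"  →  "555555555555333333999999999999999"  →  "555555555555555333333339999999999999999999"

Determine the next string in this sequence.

Reading off run lengths: 5 runs 6, 9, 12, 15; 3 runs 2, 4, 6, 8; 9 runs 7, 11, 15, 19 — each is linear in n, where the shown terms are n = 2, 3, 4, 5.
At n = 6 the blocks have lengths 18, 10, 23.

555555555555555555333333333399999999999999999999999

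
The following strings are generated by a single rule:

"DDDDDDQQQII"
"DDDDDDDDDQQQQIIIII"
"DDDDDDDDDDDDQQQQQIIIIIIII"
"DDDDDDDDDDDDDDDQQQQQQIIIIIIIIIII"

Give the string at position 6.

The n-th term is 3n+3 D's then n+2 Q's then 3n-1 I's (n = 1, 2, …).
Setting n = 6 gives 21, 8, 17 characters in each block.

DDDDDDDDDDDDDDDDDDDDDQQQQQQQQIIIIIIIIIIIIIIIII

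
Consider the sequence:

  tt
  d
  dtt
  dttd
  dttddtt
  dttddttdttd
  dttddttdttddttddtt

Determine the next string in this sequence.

This is a Fibonacci-style word recurrence s(k) = s(k−1)·s(k−2): e.g. d·tt = dtt.
Continuing: dttddttdttddttddtt · dttddttdttd gives term 8.

dttddttdttddttddttdttddttdttd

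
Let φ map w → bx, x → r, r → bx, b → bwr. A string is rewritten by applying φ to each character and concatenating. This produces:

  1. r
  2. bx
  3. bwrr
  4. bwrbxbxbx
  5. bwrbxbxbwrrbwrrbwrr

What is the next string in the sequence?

Rewriting the 19 symbols of bwrbxbxbwrrbwrrbwrr one by one yields bwr bx bx bwr r bwr r bwr bx bx bx bwr bx bx bx bwr bx bx bx; concatenated:

bwrbxbxbwrrbwrrbwrbxbxbxbwrbxbxbxbwrbxbxbx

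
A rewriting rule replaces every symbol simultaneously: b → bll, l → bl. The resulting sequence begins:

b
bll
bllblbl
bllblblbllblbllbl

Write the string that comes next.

bllblblbllblbllblbllblblbllblbllblblbllbl

Replace each of the 17 characters of bllblblbllblbllbl in place — bll bl bl bll bl bll bl bll bl bl bll bl bll bl bl bll bl — and concatenate.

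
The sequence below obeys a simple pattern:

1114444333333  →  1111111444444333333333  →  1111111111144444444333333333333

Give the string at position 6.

Term n consists of 4n-1 1's, followed by 2n+2 4's, followed by 3n+3 3's (n = 1, 2, …).
At n = 6 the blocks have lengths 23, 14, 21.

1111111111111111111111144444444444444333333333333333333333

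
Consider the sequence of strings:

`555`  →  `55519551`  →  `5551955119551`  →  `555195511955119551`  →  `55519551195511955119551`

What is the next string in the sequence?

The strings grow by a fixed suffix 19551 each time.
Applying this once more to 55519551195511955119551:

5551955119551195511955119551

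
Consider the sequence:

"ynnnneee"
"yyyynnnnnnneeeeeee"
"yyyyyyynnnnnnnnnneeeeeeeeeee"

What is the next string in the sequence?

Reading off run lengths: y runs 1, 4, 7; n runs 4, 7, 10; e runs 3, 7, 11 — each is linear in n (n = 1, 2, …).
At n = 4 the blocks have lengths 10, 13, 15.

yyyyyyyyyynnnnnnnnnnnnneeeeeeeeeeeeeee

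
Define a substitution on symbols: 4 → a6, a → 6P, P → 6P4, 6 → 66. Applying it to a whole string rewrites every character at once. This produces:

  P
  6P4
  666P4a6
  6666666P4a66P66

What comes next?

666666666666666P4a66P66666P46666

Applying the rule to each of the 15 symbols of 6666666P4a66P66 gives the pieces 66 66 66 66 66 66 66 6P4 a6 6P 66 66 6P4 66 66, which concatenate to the answer.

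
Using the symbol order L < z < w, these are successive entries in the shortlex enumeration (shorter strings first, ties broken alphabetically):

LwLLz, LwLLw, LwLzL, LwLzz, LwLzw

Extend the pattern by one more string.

Find the rightmost character of LwLzw below w, bump it to the next letter, and reset everything to its right to L.

LwLwL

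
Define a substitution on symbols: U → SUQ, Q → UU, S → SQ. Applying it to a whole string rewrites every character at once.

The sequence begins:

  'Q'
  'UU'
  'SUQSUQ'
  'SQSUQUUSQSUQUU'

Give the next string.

Applying the rule to each of the 14 symbols of SQSUQUUSQSUQUU gives the pieces SQ UU SQ SUQ UU SUQ SUQ SQ UU SQ SUQ UU SUQ SUQ, which concatenate to the answer.

SQUUSQSUQUUSUQSUQSQUUSQSUQUUSUQSUQ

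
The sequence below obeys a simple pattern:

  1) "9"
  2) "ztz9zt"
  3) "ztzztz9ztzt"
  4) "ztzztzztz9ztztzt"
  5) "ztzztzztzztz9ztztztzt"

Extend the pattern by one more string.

ztzztzztzztzztz9ztztztztzt

Every step adds ztz to the front and zt to the end of the previous string.
One more step from ztzztzztzztz9ztztztzt gives the answer.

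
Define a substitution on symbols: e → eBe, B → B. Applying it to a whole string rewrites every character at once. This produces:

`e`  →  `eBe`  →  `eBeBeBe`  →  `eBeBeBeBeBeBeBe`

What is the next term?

Rewriting the 15 symbols of eBeBeBeBeBeBeBe one by one yields eBe B eBe B eBe B eBe B eBe B eBe B eBe B eBe; concatenated:

eBeBeBeBeBeBeBeBeBeBeBeBeBeBeBe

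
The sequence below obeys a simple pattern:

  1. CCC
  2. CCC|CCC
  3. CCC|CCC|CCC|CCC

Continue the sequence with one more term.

Each string is two copies of the previous one joined by '|'.
One more doubling of CCC|CCC|CCC|CCC gives the answer.

CCC|CCC|CCC|CCC|CCC|CCC|CCC|CCC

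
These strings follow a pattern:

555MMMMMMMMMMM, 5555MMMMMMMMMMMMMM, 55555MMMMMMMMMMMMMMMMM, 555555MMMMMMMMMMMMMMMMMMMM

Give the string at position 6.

The n-th term is n 5's then 3n+2 M's, where the shown terms are n = 3, 4, 5, 6.
For term 6, n = 8, so the run lengths are 8, 26.

55555555MMMMMMMMMMMMMMMMMMMMMMMMMM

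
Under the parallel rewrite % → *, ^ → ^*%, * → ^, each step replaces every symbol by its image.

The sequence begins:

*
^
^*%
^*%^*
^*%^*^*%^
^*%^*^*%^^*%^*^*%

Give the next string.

Replace each of the 17 characters of ^*%^*^*%^^*%^*^*% in place — ^*% ^ * ^*% ^ ^*% ^ * ^*% ^*% ^ * ^*% ^ ^*% ^ * — and concatenate.

^*%^*^*%^^*%^*^*%^*%^*^*%^^*%^*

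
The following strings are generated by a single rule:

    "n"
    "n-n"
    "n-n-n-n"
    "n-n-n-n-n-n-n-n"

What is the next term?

n-n-n-n-n-n-n-n-n-n-n-n-n-n-n-n

Each string is two copies of the previous one joined by '-'.
So the next term is two copies of n-n-n-n-n-n-n-n with '-' between the halves.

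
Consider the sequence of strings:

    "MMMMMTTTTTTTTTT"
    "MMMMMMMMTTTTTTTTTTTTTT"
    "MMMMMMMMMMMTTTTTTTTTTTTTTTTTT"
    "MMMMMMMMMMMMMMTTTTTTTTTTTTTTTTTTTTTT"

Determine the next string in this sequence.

MMMMMMMMMMMMMMMMMTTTTTTTTTTTTTTTTTTTTTTTTTT

Each string has the form M^{3n-1} T^{4n+2}, where the shown terms are n = 2, 3, 4, 5.
For the next term, n = 6, so the run lengths are 17, 26.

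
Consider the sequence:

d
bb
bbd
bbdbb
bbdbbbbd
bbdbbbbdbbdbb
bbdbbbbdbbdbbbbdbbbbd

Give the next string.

Each term (from the third on) is the previous term followed by the one before it: term 3 = bb·d = bbd.
Continuing: bbdbbbbdbbdbbbbdbbbbd · bbdbbbbdbbdbb gives term 8.

bbdbbbbdbbdbbbbdbbbbdbbdbbbbdbbdbb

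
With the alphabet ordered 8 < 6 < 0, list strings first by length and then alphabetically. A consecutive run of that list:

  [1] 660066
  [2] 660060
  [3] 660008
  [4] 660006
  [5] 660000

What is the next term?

Find the rightmost character of 660000 below 0, bump it to the next letter, and reset everything to its right to 8.

608888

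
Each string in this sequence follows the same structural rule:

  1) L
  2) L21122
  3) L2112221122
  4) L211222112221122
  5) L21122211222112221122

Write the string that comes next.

Every step adds 21122 to the end: s(k+1) = s(k)·21122.
Applying this once more to L21122211222112221122:

L2112221122211222112221122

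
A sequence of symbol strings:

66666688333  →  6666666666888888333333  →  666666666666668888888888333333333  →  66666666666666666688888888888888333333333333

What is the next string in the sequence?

Reading off run lengths: 6 runs 6, 10, 14, 18; 8 runs 2, 6, 10, 14; 3 runs 3, 6, 9, 12 — each is linear in n (n = 1, 2, …).
Setting n = 5 gives 22, 18, 15 characters in each block.

6666666666666666666666888888888888888888333333333333333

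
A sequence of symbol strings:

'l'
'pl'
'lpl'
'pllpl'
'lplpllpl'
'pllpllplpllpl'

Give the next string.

lplpllplpllpllplpllpl

This is a Fibonacci-style word recurrence s(k) = s(k−2)·s(k−1): e.g. l·pl = lpl.
Continuing: lplpllpl · pllpllplpllpl gives term 7.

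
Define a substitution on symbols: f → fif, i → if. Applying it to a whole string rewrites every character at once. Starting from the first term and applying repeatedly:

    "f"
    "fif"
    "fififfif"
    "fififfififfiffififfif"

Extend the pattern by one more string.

Rewriting the 21 symbols of fififfififfiffififfif one by one yields fif if fif if fif fif if fif if fif fif if fif fif if fif if fif fif if fif; concatenated:

fififfififfiffififfififfiffififfiffififfififfiffififfif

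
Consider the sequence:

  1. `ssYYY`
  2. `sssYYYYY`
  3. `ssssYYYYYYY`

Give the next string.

The n-th term is n+1 s's then 2n+1 Y's (n = 1, 2, …).
For the next term, n = 4, so the run lengths are 5, 9.

sssssYYYYYYYYY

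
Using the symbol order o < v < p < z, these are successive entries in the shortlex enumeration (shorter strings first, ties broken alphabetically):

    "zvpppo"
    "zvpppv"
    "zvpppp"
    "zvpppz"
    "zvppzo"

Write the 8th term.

zvppzz

Stepping forward 3 times from zvppzo: zvppzo → zvppzv → zvppzp, then the target.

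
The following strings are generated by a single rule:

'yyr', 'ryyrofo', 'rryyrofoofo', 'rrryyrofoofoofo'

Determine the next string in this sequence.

rrrryyrofoofoofoofo

s(k+1) = r·s(k)·ofo, so each term gains r as a prefix and ofo as a suffix.
One more step from rrryyrofoofoofo gives the answer.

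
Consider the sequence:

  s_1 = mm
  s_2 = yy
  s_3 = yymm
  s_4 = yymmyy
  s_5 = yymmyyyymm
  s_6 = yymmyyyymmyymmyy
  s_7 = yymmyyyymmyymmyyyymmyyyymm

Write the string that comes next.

This is a Fibonacci-style word recurrence s(k) = s(k−1)·s(k−2): e.g. yy·mm = yymm.
So term 8 is yymmyyyymmyymmyyyymmyyyymm·yymmyyyymmyymmyy.

yymmyyyymmyymmyyyymmyyyymmyymmyyyymmyymmyy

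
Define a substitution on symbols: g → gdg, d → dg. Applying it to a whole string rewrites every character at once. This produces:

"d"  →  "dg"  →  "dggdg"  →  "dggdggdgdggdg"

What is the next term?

Applying the rule to each of the 13 symbols of dggdggdgdggdg gives the pieces dg gdg gdg dg gdg gdg dg gdg dg gdg gdg dg gdg, which concatenate to the answer.

dggdggdgdggdggdgdggdgdggdggdgdggdg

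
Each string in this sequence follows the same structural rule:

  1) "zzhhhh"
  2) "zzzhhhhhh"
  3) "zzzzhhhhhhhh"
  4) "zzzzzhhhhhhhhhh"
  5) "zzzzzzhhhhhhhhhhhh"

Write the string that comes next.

Term n consists of n+1 z's, followed by 2n+2 h's (n = 1, 2, …).
At n = 6 the blocks have lengths 7, 14.

zzzzzzzhhhhhhhhhhhhhh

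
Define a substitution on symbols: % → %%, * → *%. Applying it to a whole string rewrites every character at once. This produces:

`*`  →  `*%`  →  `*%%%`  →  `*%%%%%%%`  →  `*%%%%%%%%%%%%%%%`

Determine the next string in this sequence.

Replace each of the 16 characters of *%%%%%%%%%%%%%%% in place — *% %% %% %% %% %% %% %% %% %% %% %% %% %% %% %% — and concatenate.

*%%%%%%%%%%%%%%%%%%%%%%%%%%%%%%%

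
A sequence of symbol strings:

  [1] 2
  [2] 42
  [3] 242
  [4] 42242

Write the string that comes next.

24242242

From term 3 onward, concatenate the second-to-last term with the last: 2·42 = 242, 42·242 = 42242, …
Continuing: 242 · 42242 gives term 5.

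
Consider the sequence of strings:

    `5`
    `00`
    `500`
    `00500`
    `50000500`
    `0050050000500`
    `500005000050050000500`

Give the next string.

Each term (from the third on) is the two preceding terms concatenated in order: term 3 = 5·00 = 500.
So term 8 is 0050050000500·500005000050050000500.

0050050000500500005000050050000500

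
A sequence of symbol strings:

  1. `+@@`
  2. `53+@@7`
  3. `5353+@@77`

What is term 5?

53535353+@@7777

Each term wraps the previous one in 53 on the left and 7 on the right.
From 5353+@@77, 2 further steps: 5353+@@77 → 535353+@@777 → (answer).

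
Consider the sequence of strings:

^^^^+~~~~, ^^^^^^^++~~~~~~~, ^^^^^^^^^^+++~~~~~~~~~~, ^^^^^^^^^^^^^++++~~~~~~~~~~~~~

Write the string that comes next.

^^^^^^^^^^^^^^^^+++++~~~~~~~~~~~~~~~~

Each string has the form ^^{3n+1} +^{n} ~^{3n+1} (n = 1, 2, …).
At n = 5 the blocks have lengths 16, 5, 16.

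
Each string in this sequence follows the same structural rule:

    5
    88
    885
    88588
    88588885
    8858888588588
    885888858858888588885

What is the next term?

8858888588588885888858858888588588

From term 3 onward, concatenate the last term with the second-to-last: 88·5 = 885, 885·88 = 88588, …
The next term joins 885888858858888588885 and 8858888588588.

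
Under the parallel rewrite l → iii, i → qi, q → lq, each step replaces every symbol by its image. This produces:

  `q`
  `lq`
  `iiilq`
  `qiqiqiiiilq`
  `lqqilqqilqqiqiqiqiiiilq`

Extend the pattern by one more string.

iiilqlqqiiiilqlqqiiiilqlqqilqqilqqilqqiqiqiqiiiilq

Applying the rule to each of the 23 symbols of lqqilqqilqqiqiqiqiiiilq gives the pieces iii lq lq qi iii lq lq qi iii lq lq qi lq qi lq qi lq qi qi qi qi iii lq, which concatenate to the answer.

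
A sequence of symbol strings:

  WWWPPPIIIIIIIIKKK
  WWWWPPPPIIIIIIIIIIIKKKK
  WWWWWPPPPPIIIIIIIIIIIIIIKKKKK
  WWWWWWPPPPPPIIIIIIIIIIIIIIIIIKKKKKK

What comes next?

WWWWWWWPPPPPPPIIIIIIIIIIIIIIIIIIIIKKKKKKK

Reading off run lengths: W runs 3, 4, 5, 6; P runs 3, 4, 5, 6; I runs 8, 11, 14, 17; K runs 3, 4, 5, 6 — each is linear in n, where the shown terms are n = 2, 3, 4, 5.
At n = 6 the blocks have lengths 7, 7, 20, 7.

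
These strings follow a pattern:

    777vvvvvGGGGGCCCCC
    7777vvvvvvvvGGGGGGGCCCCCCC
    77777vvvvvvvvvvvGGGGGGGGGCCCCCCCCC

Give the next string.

Each string has the form 7^{n+1} v^{3n-1} G^{2n+1} C^{2n+1}, where the shown terms are n = 2, 3, 4.
For the next term, n = 5, so the run lengths are 6, 14, 11, 11.

777777vvvvvvvvvvvvvvGGGGGGGGGGGCCCCCCCCCCC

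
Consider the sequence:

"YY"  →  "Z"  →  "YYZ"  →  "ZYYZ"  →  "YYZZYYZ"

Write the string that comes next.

ZYYZYYZZYYZ

From term 3 onward, concatenate the second-to-last term with the last: YY·Z = YYZ, Z·YYZ = ZYYZ, …
So term 6 is ZYYZ·YYZZYYZ.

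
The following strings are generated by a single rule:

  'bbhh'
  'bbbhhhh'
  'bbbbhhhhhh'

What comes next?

bbbbbhhhhhhhh

The n-th term is n+1 b's then 2n h's (n = 1, 2, …).
For the next term, n = 4, so the run lengths are 5, 8.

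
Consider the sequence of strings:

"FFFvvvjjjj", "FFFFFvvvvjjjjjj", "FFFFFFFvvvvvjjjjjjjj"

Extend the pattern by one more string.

FFFFFFFFFvvvvvvjjjjjjjjjj

Each string has the form F^{2n+1} v^{n+2} j^{2n+2} (n = 1, 2, …).
For the next term, n = 4, so the run lengths are 9, 6, 10.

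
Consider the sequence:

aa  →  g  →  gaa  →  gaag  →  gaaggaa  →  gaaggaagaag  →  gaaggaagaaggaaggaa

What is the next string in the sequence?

gaaggaagaaggaaggaagaaggaagaag

Each term (from the third on) is the previous term followed by the one before it: term 3 = g·aa = gaa.
Continuing: gaaggaagaaggaaggaa · gaaggaagaag gives term 8.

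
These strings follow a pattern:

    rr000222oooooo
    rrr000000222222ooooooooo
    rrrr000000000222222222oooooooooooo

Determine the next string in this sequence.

Term n consists of n+1 r's, followed by 3n 0's, followed by 3n 2's, followed by 3n+3 o's (n = 1, 2, …).
At n = 4 the blocks have lengths 5, 12, 12, 15.

rrrrr000000000000222222222222ooooooooooooooo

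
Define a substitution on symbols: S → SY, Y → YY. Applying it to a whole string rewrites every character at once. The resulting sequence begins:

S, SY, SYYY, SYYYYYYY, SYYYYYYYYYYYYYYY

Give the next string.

Replace each of the 16 characters of SYYYYYYYYYYYYYYY in place — SY YY YY YY YY YY YY YY YY YY YY YY YY YY YY YY — and concatenate.

SYYYYYYYYYYYYYYYYYYYYYYYYYYYYYYY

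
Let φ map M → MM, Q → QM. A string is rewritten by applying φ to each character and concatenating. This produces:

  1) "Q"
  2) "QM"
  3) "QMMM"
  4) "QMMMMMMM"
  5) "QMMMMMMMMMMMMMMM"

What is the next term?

Rewriting the 16 symbols of QMMMMMMMMMMMMMMM one by one yields QM MM MM MM MM MM MM MM MM MM MM MM MM MM MM MM; concatenated:

QMMMMMMMMMMMMMMMMMMMMMMMMMMMMMMM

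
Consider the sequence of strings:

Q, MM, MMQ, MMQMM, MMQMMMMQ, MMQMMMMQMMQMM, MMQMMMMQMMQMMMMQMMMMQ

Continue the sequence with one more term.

MMQMMMMQMMQMMMMQMMMMQMMQMMMMQMMQMM

This is a Fibonacci-style word recurrence s(k) = s(k−1)·s(k−2): e.g. MM·Q = MMQ.
So term 8 is MMQMMMMQMMQMMMMQMMMMQ·MMQMMMMQMMQMM.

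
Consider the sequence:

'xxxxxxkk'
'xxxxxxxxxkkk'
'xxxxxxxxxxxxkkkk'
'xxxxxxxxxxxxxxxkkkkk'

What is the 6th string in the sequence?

xxxxxxxxxxxxxxxxxxxxxkkkkkkk

Term n consists of 3n x's, followed by n k's, where the shown terms are n = 2, 3, 4, 5.
At n = 7 the blocks have lengths 21, 7.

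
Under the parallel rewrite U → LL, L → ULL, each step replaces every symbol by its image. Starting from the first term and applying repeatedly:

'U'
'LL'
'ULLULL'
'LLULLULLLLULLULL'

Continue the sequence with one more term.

ULLULLLLULLULLLLULLULLULLULLLLULLULLLLULLULL

Applying the rule to each of the 16 symbols of LLULLULLLLULLULL gives the pieces ULL ULL LL ULL ULL LL ULL ULL ULL ULL LL ULL ULL LL ULL ULL, which concatenate to the answer.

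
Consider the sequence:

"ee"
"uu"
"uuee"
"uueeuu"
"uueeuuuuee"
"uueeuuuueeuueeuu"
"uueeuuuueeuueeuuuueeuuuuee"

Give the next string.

uueeuuuueeuueeuuuueeuuuueeuueeuuuueeuueeuu

This is a Fibonacci-style word recurrence s(k) = s(k−1)·s(k−2): e.g. uu·ee = uuee.
So term 8 is uueeuuuueeuueeuuuueeuuuuee·uueeuuuueeuueeuu.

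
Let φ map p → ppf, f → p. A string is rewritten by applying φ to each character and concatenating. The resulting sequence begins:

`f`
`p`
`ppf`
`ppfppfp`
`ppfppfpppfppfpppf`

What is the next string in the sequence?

φ(ppfppfpppfppfpppf) expands symbol-by-symbol to ppf ppf p ppf ppf p ppf ppf ppf p ppf ppf p ppf ppf ppf p; joining the 17 pieces gives the next term.

ppfppfpppfppfpppfppfppfpppfppfpppfppfppfp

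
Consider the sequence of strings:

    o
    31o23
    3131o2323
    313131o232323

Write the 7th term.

s(k+1) = 31·s(k)·23, so each term gains 31 as a prefix and 23 as a suffix.
From 313131o232323, 3 further steps: 313131o232323 → 31313131o23232323 → 3131313131o2323232323 → (answer).

313131313131o232323232323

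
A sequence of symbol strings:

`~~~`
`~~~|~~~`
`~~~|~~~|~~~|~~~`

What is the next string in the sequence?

Each string is two copies of the previous one joined by '|'.
So the next term is two copies of ~~~|~~~|~~~|~~~ with '|' between the halves.

~~~|~~~|~~~|~~~|~~~|~~~|~~~|~~~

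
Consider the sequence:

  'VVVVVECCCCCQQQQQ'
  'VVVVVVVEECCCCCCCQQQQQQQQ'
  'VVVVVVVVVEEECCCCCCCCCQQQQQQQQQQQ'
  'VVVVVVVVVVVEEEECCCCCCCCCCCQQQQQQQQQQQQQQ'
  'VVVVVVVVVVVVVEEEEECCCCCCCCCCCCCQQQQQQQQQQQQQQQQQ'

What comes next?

VVVVVVVVVVVVVVVEEEEEECCCCCCCCCCCCCCCQQQQQQQQQQQQQQQQQQQQ

Term n consists of 2n+1 V's, followed by n-1 E's, followed by 2n+1 C's, followed by 3n-1 Q's, where the shown terms are n = 2, 3, 4, 5, 6.
Setting n = 7 gives 15, 6, 15, 20 characters in each block.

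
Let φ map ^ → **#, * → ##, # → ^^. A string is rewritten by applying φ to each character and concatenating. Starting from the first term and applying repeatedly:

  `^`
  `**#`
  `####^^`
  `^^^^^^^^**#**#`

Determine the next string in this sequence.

**#**#**#**#**#**#**#**#####^^####^^

Applying the rule to each of the 14 symbols of ^^^^^^^^**#**# gives the pieces **# **# **# **# **# **# **# **# ## ## ^^ ## ## ^^, which concatenate to the answer.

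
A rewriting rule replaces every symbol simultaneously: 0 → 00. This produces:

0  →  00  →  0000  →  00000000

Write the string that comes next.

0000000000000000

Rewriting each symbol of 00000000: 0→00, 0→00, 0→00, 0→00, 0→00, 0→00, 0→00, 0→00, which concatenates to 00 00 00 00 00 00 00 00.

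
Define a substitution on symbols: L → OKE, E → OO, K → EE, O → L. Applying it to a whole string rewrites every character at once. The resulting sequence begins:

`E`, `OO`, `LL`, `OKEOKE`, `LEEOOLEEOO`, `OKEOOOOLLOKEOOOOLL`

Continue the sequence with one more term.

φ(OKEOOOOLLOKEOOOOLL) expands symbol-by-symbol to L EE OO L L L L OKE OKE L EE OO L L L L OKE OKE; joining the 18 pieces gives the next term.

LEEOOLLLLOKEOKELEEOOLLLLOKEOKE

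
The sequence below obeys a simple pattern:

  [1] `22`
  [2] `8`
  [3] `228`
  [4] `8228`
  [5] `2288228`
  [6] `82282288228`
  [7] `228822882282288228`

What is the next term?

Each term (from the third on) is the two preceding terms concatenated in order: term 3 = 22·8 = 228.
Continuing: 82282288228 · 228822882282288228 gives term 8.

82282288228228822882282288228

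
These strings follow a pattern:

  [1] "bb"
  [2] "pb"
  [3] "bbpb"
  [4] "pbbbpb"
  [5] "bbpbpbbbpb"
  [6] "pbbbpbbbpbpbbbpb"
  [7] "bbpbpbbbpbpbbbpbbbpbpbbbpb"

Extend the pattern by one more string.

pbbbpbbbpbpbbbpbbbpbpbbbpbpbbbpbbbpbpbbbpb

Each term (from the third on) is the two preceding terms concatenated in order: term 3 = bb·pb = bbpb.
The next term joins pbbbpbbbpbpbbbpb and bbpbpbbbpbpbbbpbbbpbpbbbpb.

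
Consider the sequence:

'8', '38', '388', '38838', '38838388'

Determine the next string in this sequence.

This is a Fibonacci-style word recurrence s(k) = s(k−1)·s(k−2): e.g. 38·8 = 388.
So term 6 is 38838388·38838.

3883838838838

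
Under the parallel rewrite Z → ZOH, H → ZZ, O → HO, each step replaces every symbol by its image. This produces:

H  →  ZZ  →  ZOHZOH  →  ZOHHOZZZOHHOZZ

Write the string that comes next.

Rewriting the 14 symbols of ZOHHOZZZOHHOZZ one by one yields ZOH HO ZZ ZZ HO ZOH ZOH ZOH HO ZZ ZZ HO ZOH ZOH; concatenated:

ZOHHOZZZZHOZOHZOHZOHHOZZZZHOZOHZOH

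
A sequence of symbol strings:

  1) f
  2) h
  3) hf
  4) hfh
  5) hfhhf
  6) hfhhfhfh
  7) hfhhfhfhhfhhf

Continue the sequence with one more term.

Each term (from the third on) is the previous term followed by the one before it: term 3 = h·f = hf.
Continuing: hfhhfhfhhfhhf · hfhhfhfh gives term 8.

hfhhfhfhhfhhfhfhhfhfh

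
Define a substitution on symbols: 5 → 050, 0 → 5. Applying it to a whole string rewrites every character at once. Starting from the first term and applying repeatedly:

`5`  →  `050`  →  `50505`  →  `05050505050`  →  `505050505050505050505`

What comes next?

φ(505050505050505050505) expands symbol-by-symbol to 050 5 050 5 050 5 050 5 050 5 050 5 050 5 050 5 050 5 050 5 050; joining the 21 pieces gives the next term.

0505050505050505050505050505050505050505050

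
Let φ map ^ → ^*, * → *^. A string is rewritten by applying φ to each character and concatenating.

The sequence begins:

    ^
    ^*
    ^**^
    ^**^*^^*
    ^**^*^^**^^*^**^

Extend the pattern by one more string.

φ(^**^*^^**^^*^**^) expands symbol-by-symbol to ^* *^ *^ ^* *^ ^* ^* *^ *^ ^* ^* *^ ^* *^ *^ ^*; joining the 16 pieces gives the next term.

^**^*^^**^^*^**^*^^*^**^^**^*^^*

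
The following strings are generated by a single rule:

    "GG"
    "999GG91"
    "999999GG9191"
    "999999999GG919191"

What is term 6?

s(k+1) = 999·s(k)·91, so each term gains 999 as a prefix and 91 as a suffix.
From 999999999GG919191, 2 further steps: 999999999GG919191 → 999999999999GG91919191 → (answer).

999999999999999GG9191919191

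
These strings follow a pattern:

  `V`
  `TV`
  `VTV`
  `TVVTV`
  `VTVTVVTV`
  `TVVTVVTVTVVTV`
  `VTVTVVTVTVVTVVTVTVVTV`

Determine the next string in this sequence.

TVVTVVTVTVVTVVTVTVVTVTVVTVVTVTVVTV

From term 3 onward, concatenate the second-to-last term with the last: V·TV = VTV, TV·VTV = TVVTV, …
The next term joins TVVTVVTVTVVTV and VTVTVVTVTVVTVVTVTVVTV.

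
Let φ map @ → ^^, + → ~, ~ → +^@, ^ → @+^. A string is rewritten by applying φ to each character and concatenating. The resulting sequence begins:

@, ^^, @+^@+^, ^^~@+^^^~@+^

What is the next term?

@+^@+^+^@^^~@+^@+^@+^+^@^^~@+^

Apply φ to ^^~@+^^^~@+^ symbol by symbol: ^→@+^, ^→@+^, ~→+^@, @→^^, +→~, ^→@+^, ^→@+^, ^→@+^, ~→+^@, @→^^, +→~, ^→@+^; joined: @+^ @+^ +^@ ^^ ~ @+^ @+^ @+^ +^@ ^^ ~ @+^.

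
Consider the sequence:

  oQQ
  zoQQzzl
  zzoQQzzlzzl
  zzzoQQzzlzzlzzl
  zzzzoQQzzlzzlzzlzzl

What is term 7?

Every step adds z to the front and zzl to the end of the previous string.
From zzzzoQQzzlzzlzzlzzl, 2 further steps: zzzzoQQzzlzzlzzlzzl → zzzzzoQQzzlzzlzzlzzlzzl → (answer).

zzzzzzoQQzzlzzlzzlzzlzzlzzl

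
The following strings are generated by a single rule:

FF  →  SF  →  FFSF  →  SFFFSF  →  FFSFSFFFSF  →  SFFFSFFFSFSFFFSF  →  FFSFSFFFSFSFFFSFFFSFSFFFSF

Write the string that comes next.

Each term (from the third on) is the two preceding terms concatenated in order: term 3 = FF·SF = FFSF.
So term 8 is SFFFSFFFSFSFFFSF·FFSFSFFFSFSFFFSFFFSFSFFFSF.

SFFFSFFFSFSFFFSFFFSFSFFFSFSFFFSFFFSFSFFFSF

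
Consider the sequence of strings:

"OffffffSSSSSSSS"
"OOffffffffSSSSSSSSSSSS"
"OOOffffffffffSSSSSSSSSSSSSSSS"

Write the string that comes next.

Reading off run lengths: O runs 1, 2, 3; f runs 6, 8, 10; S runs 8, 12, 16 — each is linear in n, where the shown terms are n = 2, 3, 4.
At n = 5 the blocks have lengths 4, 12, 20.

OOOOffffffffffffSSSSSSSSSSSSSSSSSSSS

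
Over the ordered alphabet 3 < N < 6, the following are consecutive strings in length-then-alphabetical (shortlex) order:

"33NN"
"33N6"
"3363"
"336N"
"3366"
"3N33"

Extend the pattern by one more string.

3N3N

The successor of 3N33 increments the rightmost position that isn't already 6 and resets every position after it to 3.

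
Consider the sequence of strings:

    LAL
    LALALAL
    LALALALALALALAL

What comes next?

Each string is two copies of the previous one joined by 'A'.
So the next term is two copies of LALALALALALALAL with 'A' between the halves.

LALALALALALALALALALALALALALALAL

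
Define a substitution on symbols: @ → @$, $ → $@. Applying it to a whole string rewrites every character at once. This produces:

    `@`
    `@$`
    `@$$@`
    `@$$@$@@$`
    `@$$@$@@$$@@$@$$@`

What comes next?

@$$@$@@$$@@$@$$@$@@$@$$@@$$@$@@$

φ(@$$@$@@$$@@$@$$@) expands symbol-by-symbol to @$ $@ $@ @$ $@ @$ @$ $@ $@ @$ @$ $@ @$ $@ $@ @$; joining the 16 pieces gives the next term.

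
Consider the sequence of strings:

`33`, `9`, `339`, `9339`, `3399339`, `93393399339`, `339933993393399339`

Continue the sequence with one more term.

From term 3 onward, concatenate the second-to-last term with the last: 33·9 = 339, 9·339 = 9339, …
So term 8 is 93393399339·339933993393399339.

93393399339339933993393399339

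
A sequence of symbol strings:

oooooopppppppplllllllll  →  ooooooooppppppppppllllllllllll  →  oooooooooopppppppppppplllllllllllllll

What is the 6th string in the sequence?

The n-th term is 2n o's then 2n+2 p's then 3n l's, where the shown terms are n = 3, 4, 5.
At n = 8 the blocks have lengths 16, 18, 24.

ooooooooooooooooppppppppppppppppppllllllllllllllllllllllll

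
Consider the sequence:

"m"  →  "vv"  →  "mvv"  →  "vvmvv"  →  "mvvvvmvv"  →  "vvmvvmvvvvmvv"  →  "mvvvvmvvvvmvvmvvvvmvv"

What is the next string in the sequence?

vvmvvmvvvvmvvmvvvvmvvvvmvvmvvvvmvv

This is a Fibonacci-style word recurrence s(k) = s(k−2)·s(k−1): e.g. m·vv = mvv.
Continuing: vvmvvmvvvvmvv · mvvvvmvvvvmvvmvvvvmvv gives term 8.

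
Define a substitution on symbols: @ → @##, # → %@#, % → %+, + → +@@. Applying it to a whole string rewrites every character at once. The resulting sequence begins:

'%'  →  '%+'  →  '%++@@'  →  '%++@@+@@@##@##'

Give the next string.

%++@@+@@@##@##+@@@##@##@##%@#%@#@##%@#%@#

Replace each of the 14 characters of %++@@+@@@##@## in place — %+ +@@ +@@ @## @## +@@ @## @## @## %@# %@# @## %@# %@# — and concatenate.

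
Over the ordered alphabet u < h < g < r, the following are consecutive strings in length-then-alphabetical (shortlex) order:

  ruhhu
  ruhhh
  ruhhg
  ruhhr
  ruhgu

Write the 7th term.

Advancing 2 positions from ruhgu through ruhgu → ruhgh reaches term 7.

ruhgg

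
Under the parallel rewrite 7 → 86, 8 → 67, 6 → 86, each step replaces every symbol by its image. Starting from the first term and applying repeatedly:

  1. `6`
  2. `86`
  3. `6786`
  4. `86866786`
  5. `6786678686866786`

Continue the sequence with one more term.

Replace each of the 16 characters of 6786678686866786 in place — 86 86 67 86 86 86 67 86 67 86 67 86 86 86 67 86 — and concatenate.

86866786868667866786678686866786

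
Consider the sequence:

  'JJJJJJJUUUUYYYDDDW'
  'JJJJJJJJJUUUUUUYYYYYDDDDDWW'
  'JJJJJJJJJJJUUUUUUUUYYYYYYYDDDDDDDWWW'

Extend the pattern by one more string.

The n-th term is 2n+3 J's then 2n U's then 2n-1 Y's then 2n-1 D's then n-1 W's, where the shown terms are n = 2, 3, 4.
At n = 5 the blocks have lengths 13, 10, 9, 9, 4.

JJJJJJJJJJJJJUUUUUUUUUUYYYYYYYYYDDDDDDDDDWWWW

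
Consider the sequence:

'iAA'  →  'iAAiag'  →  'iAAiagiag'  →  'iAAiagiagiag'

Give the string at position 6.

Every step adds iag to the end: s(k+1) = s(k)·iag.
From iAAiagiagiag, 2 further steps: iAAiagiagiag → iAAiagiagiagiag → (answer).

iAAiagiagiagiagiag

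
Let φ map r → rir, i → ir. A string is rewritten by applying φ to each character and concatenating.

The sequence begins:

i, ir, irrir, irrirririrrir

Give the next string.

φ(irrirririrrir) expands symbol-by-symbol to ir rir rir ir rir rir ir rir ir rir rir ir rir; joining the 13 pieces gives the next term.

irrirririrrirririrririrrirririrrir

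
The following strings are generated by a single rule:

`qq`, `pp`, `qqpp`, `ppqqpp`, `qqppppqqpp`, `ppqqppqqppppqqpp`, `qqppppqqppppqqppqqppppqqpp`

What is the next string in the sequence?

ppqqppqqppppqqppqqppppqqppppqqppqqppppqqpp

This is a Fibonacci-style word recurrence s(k) = s(k−2)·s(k−1): e.g. qq·pp = qqpp.
So term 8 is ppqqppqqppppqqpp·qqppppqqppppqqppqqppppqqpp.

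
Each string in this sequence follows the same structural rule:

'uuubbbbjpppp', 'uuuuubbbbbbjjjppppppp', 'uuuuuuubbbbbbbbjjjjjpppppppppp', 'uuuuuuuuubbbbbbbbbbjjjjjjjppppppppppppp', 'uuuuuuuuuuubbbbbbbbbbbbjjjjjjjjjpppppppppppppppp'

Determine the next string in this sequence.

uuuuuuuuuuuuubbbbbbbbbbbbbbjjjjjjjjjjjppppppppppppppppppp

Each string has the form u^{2n+1} b^{2n+2} j^{2n-1} p^{3n+1} (n = 1, 2, …).
For the next term, n = 6, so the run lengths are 13, 14, 11, 19.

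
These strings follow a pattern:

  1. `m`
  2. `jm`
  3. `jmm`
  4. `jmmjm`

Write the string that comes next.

jmmjmjmm

Each term (from the third on) is the previous term followed by the one before it: term 3 = jm·m = jmm.
So term 5 is jmmjm·jmm.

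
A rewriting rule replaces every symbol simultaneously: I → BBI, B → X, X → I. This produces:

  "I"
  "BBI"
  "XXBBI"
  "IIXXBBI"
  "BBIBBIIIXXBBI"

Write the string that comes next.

φ(BBIBBIIIXXBBI) expands symbol-by-symbol to X X BBI X X BBI BBI BBI I I X X BBI; joining the 13 pieces gives the next term.

XXBBIXXBBIBBIBBIIIXXBBI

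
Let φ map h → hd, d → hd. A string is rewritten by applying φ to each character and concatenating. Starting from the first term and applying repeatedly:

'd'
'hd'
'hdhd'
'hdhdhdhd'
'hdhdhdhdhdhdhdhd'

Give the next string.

hdhdhdhdhdhdhdhdhdhdhdhdhdhdhdhd

φ(hdhdhdhdhdhdhdhd) expands symbol-by-symbol to hd hd hd hd hd hd hd hd hd hd hd hd hd hd hd hd; joining the 16 pieces gives the next term.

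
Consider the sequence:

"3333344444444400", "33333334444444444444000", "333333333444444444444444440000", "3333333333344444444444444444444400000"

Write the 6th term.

333333333333333444444444444444444444444444440000000

Each string has the form 3^{2n+1} 4^{4n+1} 0^{n}, where the shown terms are n = 2, 3, 4, 5.
At n = 7 the blocks have lengths 15, 29, 7.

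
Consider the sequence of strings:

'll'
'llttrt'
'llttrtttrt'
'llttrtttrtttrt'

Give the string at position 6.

Every step adds ttrt to the end: s(k+1) = s(k)·ttrt.
From llttrtttrtttrt, 2 further steps: llttrtttrtttrt → llttrtttrtttrtttrt → (answer).

llttrtttrtttrtttrtttrt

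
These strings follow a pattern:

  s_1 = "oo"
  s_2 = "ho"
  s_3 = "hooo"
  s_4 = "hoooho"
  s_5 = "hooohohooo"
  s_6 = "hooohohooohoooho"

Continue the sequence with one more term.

This is a Fibonacci-style word recurrence s(k) = s(k−1)·s(k−2): e.g. ho·oo = hooo.
Continuing: hooohohooohoooho · hooohohooo gives term 7.

hooohohooohooohohooohohooo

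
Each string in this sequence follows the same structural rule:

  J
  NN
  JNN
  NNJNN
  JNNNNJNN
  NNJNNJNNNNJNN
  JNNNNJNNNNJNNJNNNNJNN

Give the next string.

NNJNNJNNNNJNNJNNNNJNNNNJNNJNNNNJNN

This is a Fibonacci-style word recurrence s(k) = s(k−2)·s(k−1): e.g. J·NN = JNN.
The next term joins NNJNNJNNNNJNN and JNNNNJNNNNJNNJNNNNJNN.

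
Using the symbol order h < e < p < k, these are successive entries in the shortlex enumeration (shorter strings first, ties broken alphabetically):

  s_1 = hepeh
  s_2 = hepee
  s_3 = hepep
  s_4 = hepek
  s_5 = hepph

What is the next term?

The successor of hepph increments the rightmost position that isn't already k and resets every position after it to h.

heppe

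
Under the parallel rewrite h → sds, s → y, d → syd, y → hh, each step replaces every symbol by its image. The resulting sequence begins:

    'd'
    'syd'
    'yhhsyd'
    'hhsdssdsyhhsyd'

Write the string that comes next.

sdssdsysydyysydyhhsdssdsyhhsyd

Replace each of the 14 characters of hhsdssdsyhhsyd in place — sds sds y syd y y syd y hh sds sds y hh syd — and concatenate.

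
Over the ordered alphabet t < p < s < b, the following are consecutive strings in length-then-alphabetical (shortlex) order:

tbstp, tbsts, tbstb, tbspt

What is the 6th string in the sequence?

Stepping forward 2 times from tbspt: tbspt → tbspp, then the target.

tbsps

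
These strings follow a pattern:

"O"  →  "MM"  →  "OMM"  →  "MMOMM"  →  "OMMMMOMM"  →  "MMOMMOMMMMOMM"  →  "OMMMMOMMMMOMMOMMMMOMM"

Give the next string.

MMOMMOMMMMOMMOMMMMOMMMMOMMOMMMMOMM

From term 3 onward, concatenate the second-to-last term with the last: O·MM = OMM, MM·OMM = MMOMM, …
Continuing: MMOMMOMMMMOMM · OMMMMOMMMMOMMOMMMMOMM gives term 8.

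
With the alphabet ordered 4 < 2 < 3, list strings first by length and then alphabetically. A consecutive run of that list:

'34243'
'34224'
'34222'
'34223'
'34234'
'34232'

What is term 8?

34344

Continuing the enumeration 2 steps past 34232: 34232 → 34233 → (answer).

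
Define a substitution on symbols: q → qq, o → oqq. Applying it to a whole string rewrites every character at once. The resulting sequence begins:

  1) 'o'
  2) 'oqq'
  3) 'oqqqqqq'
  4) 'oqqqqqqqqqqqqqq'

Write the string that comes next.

Rewriting the 15 symbols of oqqqqqqqqqqqqqq one by one yields oqq qq qq qq qq qq qq qq qq qq qq qq qq qq qq; concatenated:

oqqqqqqqqqqqqqqqqqqqqqqqqqqqqqq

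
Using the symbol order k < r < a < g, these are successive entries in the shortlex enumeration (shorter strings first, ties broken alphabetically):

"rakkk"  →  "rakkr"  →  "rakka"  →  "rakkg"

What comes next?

rakrk

Treat rakkg as a base-4 numeral over the given alphabet and add one, carrying through any trailing g's.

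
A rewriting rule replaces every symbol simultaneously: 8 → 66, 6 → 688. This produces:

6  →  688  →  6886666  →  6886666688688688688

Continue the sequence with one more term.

68866666886886886886886666688666668866666886666

Applying the rule to each of the 19 symbols of 6886666688688688688 gives the pieces 688 66 66 688 688 688 688 688 66 66 688 66 66 688 66 66 688 66 66, which concatenate to the answer.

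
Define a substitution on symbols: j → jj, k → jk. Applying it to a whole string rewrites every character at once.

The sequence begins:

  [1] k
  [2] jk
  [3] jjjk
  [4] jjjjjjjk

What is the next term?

Rewriting each symbol of jjjjjjjk: j→jj, j→jj, j→jj, j→jj, j→jj, j→jj, j→jj, k→jk, which concatenates to jj jj jj jj jj jj jj jk.

jjjjjjjjjjjjjjjk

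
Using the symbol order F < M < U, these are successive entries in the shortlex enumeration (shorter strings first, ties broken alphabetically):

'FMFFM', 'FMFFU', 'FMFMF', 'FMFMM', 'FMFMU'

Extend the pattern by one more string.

FMFUF

Find the rightmost character of FMFMU below U, bump it to the next letter, and reset everything to its right to F.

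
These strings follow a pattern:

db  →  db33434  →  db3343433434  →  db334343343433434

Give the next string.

db33434334343343433434

The strings grow by a fixed suffix 33434 each time.
So the next term is db334343343433434·33434.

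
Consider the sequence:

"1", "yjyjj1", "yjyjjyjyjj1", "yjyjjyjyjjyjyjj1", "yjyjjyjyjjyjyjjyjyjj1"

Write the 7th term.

yjyjjyjyjjyjyjjyjyjjyjyjjyjyjj1

Each term is the previous one with yjyjj prepended.
From yjyjjyjyjjyjyjjyjyjj1, 2 further steps: yjyjjyjyjjyjyjjyjyjj1 → yjyjjyjyjjyjyjjyjyjjyjyjj1 → (answer).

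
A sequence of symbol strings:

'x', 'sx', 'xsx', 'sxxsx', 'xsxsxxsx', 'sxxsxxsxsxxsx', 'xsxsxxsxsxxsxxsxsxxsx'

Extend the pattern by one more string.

sxxsxxsxsxxsxxsxsxxsxsxxsxxsxsxxsx

From term 3 onward, concatenate the second-to-last term with the last: x·sx = xsx, sx·xsx = sxxsx, …
Continuing: sxxsxxsxsxxsx · xsxsxxsxsxxsxxsxsxxsx gives term 8.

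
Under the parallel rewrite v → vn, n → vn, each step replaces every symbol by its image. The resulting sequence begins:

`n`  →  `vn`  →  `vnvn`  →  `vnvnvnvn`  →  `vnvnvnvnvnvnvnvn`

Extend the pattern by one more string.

vnvnvnvnvnvnvnvnvnvnvnvnvnvnvnvn

Replace each of the 16 characters of vnvnvnvnvnvnvnvn in place — vn vn vn vn vn vn vn vn vn vn vn vn vn vn vn vn — and concatenate.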